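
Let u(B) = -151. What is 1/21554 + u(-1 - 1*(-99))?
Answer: -3254653/21554 ≈ -151.00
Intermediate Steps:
1/21554 + u(-1 - 1*(-99)) = 1/21554 - 151 = -3254653/21554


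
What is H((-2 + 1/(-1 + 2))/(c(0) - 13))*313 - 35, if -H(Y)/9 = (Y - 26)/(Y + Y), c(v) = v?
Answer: 949259/2 ≈ 4.7463e+5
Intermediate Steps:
H(Y) = -9*(-26 + Y)/(2*Y) (H(Y) = -9*(Y - 26)/(Y + Y) = -9*(-26 + Y)/(2*Y))
H((-2 + 1/(-1 + 2))/(c(0) - 13))*313 - 35 = (-9/2 + 117/(((-2 + 1/(-1 + 2))/(0 - 13))))*313 - 35 = (-9/2 + 117/(((-2 + 1/1)/(-13))))*313 - 35 = (-9/2 + 117/(((-2 + 1)*(-1/13))))*313 - 35 = (-9/2 + 117/((-1*(-1/13))))*313 - 35 = (-9/2 + 117/(1/13))*313 - 35 = (-9/2 + 117*13)*313 - 35 = (-9/2 + 1521)*313 - 35 = (3033/2)*313 - 35 = 949329/2 - 35 = 949259/2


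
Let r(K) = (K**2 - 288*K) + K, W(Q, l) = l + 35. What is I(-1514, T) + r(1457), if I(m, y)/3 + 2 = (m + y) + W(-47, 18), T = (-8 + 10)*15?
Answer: 1700391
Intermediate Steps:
W(Q, l) = 35 + l
r(K) = K**2 - 287*K
T = 30 (T = 2*15 = 30)
I(m, y) = 153 + 3*m + 3*y (I(m, y) = -6 + 3*((m + y) + (35 + 18)) = -6 + 3*((m + y) + 53) = -6 + 3*(53 + m + y) = -6 + (159 + 3*m + 3*y) = 153 + 3*m + 3*y)
I(-1514, T) + r(1457) = (153 + 3*(-1514) + 3*30) + 1457*(-287 + 1457) = (153 - 4542 + 90) + 1457*1170 = -4299 + 1704690 = 1700391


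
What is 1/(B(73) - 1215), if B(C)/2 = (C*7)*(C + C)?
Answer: 1/147997 ≈ 6.7569e-6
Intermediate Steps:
B(C) = 28*C² (B(C) = 2*((C*7)*(C + C)) = 2*((7*C)*(2*C)) = 2*(14*C²) = 28*C²)
1/(B(73) - 1215) = 1/(28*73² - 1215) = 1/(28*5329 - 1215) = 1/(149212 - 1215) = 1/147997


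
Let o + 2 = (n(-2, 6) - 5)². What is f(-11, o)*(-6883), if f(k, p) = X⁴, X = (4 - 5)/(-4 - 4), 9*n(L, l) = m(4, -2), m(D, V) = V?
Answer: -6883/4096 ≈ -1.6804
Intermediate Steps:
n(L, l) = -2/9 (n(L, l) = (⅑)*(-2) = -2/9)
X = ⅛ (X = -1/(-8) = -1*(-⅛) = ⅛ ≈ 0.12500)
o = 2047/81 (o = -2 + (-2/9 - 5)² = -2 + (-47/9)² = -2 + 2209/81 = 2047/81 ≈ 25.272)
f(k, p) = 1/4096 (f(k, p) = (⅛)⁴ = 1/4096)
f(-11, o)*(-6883) = (1/4096)*(-6883) = -6883/4096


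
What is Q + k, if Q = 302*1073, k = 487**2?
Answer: 561215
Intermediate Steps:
k = 237169
Q = 324046
Q + k = 324046 + 237169 = 561215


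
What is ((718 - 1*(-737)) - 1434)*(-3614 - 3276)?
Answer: -144690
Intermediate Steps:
((718 - 1*(-737)) - 1434)*(-3614 - 3276) = ((718 + 737) - 1434)*(-6890) = (1455 - 1434)*(-6890) = 21*(-6890) = -144690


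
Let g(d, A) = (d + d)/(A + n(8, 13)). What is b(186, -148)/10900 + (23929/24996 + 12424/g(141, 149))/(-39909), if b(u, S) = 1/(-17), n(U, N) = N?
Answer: -194246188946051/1085987063951550 ≈ -0.17887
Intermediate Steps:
g(d, A) = 2*d/(13 + A) (g(d, A) = (d + d)/(A + 13) = (2*d)/(13 + A) = 2*d/(13 + A))
b(u, S) = -1/17
b(186, -148)/10900 + (23929/24996 + 12424/g(141, 149))/(-39909) = -1/17/10900 + (23929/24996 + 12424/((2*141/(13 + 149))))/(-39909) = -1/17*1/10900 + (23929*(1/24996) + 12424/((2*141/162)))*(-1/39909) = -1/185300 + (23929/24996 + 12424/((2*141*(1/162))))*(-1/39909) = -1/185300 + (23929/24996 + 12424/(47/27))*(-1/39909) = -1/185300 + (23929/24996 + 12424*(27/47))*(-1/39909) = -1/185300 + (23929/24996 + 335448/47)*(-1/39909) = -1/185300 + (8385982871/1174812)*(-1/39909) = -1/185300 - 8385982871/46885572108 = -194246188946051/1085987063951550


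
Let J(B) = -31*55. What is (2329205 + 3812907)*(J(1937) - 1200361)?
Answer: -7383224003392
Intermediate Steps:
J(B) = -1705
(2329205 + 3812907)*(J(1937) - 1200361) = (2329205 + 3812907)*(-1705 - 1200361) = 6142112*(-1202066) = -7383224003392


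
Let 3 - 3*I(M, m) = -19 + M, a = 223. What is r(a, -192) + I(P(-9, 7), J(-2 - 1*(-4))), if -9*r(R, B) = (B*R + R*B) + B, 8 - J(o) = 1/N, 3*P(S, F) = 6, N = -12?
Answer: 28628/3 ≈ 9542.7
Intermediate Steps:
P(S, F) = 2 (P(S, F) = (1/3)*6 = 2)
J(o) = 97/12 (J(o) = 8 - 1/(-12) = 8 - 1*(-1/12) = 8 + 1/12 = 97/12)
I(M, m) = 22/3 - M/3 (I(M, m) = 1 - (-19 + M)/3 = 1 + (19/3 - M/3) = 22/3 - M/3)
r(R, B) = -B/9 - 2*B*R/9 (r(R, B) = -((B*R + R*B) + B)/9 = -((B*R + B*R) + B)/9 = -(2*B*R + B)/9 = -(B + 2*B*R)/9 = -B/9 - 2*B*R/9)
r(a, -192) + I(P(-9, 7), J(-2 - 1*(-4))) = -1/9*(-192)*(1 + 2*223) + (22/3 - 1/3*2) = -1/9*(-192)*(1 + 446) + (22/3 - 2/3) = -1/9*(-192)*447 + 20/3 = 9536 + 20/3 = 28628/3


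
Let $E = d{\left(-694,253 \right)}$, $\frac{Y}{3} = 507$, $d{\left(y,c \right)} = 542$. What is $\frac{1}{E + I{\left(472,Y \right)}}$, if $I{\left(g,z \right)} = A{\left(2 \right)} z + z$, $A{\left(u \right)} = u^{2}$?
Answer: $\frac{1}{8147} \approx 0.00012274$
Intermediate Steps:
$Y = 1521$ ($Y = 3 \cdot 507 = 1521$)
$I{\left(g,z \right)} = 5 z$ ($I{\left(g,z \right)} = 2^{2} z + z = 4 z + z = 5 z$)
$E = 542$
$\frac{1}{E + I{\left(472,Y \right)}} = \frac{1}{542 + 5 \cdot 1521} = \frac{1}{542 + 7605} = \frac{1}{8147}$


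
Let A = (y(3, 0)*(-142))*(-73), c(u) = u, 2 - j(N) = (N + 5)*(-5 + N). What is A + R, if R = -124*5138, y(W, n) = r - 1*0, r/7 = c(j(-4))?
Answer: 161070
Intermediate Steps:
j(N) = 2 - (-5 + N)*(5 + N) (j(N) = 2 - (N + 5)*(-5 + N) = 2 - (5 + N)*(-5 + N) = 2 - (-5 + N)*(5 + N))
r = 77 (r = 7*(27 - 1*(-4)²) = 7*(27 - 1*16) = 7*(27 - 16) = 7*11 = 77)
y(W, n) = 77 (y(W, n) = 77 - 1*0 = 77 + 0 = 77)
A = 798182 (A = (77*(-142))*(-73) = -10934*(-73) = 798182)
R = -637112
A + R = 798182 - 637112 = 161070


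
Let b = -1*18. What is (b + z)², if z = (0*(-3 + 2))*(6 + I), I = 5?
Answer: 324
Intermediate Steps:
b = -18
z = 0 (z = (0*(-3 + 2))*(6 + 5) = (0*(-1))*11 = 0*11 = 0)
(b + z)² = (-18 + 0)² = (-18)² = 324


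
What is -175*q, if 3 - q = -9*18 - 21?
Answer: -32550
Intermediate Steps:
q = 186 (q = 3 - (-9*18 - 21) = 3 - (-162 - 21) = 3 - 1*(-183) = 3 + 183 = 186)
-175*q = -175*186 = -32550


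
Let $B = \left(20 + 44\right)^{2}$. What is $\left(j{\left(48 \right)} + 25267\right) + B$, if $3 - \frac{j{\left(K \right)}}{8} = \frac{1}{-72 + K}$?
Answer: $\frac{88162}{3} \approx 29387.0$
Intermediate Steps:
$j{\left(K \right)} = 24 - \frac{8}{-72 + K}$
$B = 4096$ ($B = 64^{2} = 4096$)
$\left(j{\left(48 \right)} + 25267\right) + B = \left(\frac{8 \left(-217 + 3 \cdot 48\right)}{-72 + 48} + 25267\right) + 4096 = \left(\frac{8 \left(-217 + 144\right)}{-24} + 25267\right) + 4096 = \left(8 \left(- \frac{1}{24}\right) \left(-73\right) + 25267\right) + 4096 = \left(\frac{73}{3} + 25267\right) + 4096 = \frac{75874}{3} + 4096 = \frac{88162}{3}$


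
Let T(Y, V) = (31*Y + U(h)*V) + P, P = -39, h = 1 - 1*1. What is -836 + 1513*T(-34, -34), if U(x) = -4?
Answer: -1448777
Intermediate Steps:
h = 0 (h = 1 - 1 = 0)
T(Y, V) = -39 - 4*V + 31*Y (T(Y, V) = (31*Y - 4*V) - 39 = (-4*V + 31*Y) - 39 = -39 - 4*V + 31*Y)
-836 + 1513*T(-34, -34) = -836 + 1513*(-39 - 4*(-34) + 31*(-34)) = -836 + 1513*(-39 + 136 - 1054) = -836 + 1513*(-957) = -836 - 1447941 = -1448777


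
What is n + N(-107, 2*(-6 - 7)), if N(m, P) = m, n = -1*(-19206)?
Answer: 19099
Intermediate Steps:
n = 19206
n + N(-107, 2*(-6 - 7)) = 19206 - 107 = 19099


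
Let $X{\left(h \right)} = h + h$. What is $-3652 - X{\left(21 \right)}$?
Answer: $-3694$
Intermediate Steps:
$X{\left(h \right)} = 2 h$
$-3652 - X{\left(21 \right)} = -3652 - 2 \cdot 21 = -3652 - 42 = -3694$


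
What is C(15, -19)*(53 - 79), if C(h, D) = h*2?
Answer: -780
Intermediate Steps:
C(h, D) = 2*h
C(15, -19)*(53 - 79) = (2*15)*(53 - 79) = 30*(-26) = -780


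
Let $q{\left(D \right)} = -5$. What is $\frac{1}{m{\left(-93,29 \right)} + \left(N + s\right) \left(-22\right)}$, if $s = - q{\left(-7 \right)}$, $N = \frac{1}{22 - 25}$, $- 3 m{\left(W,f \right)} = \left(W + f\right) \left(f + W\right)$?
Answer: $- \frac{1}{1468} \approx -0.0006812$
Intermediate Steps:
$m{\left(W,f \right)} = - \frac{\left(W + f\right)^{2}}{3}$ ($m{\left(W,f \right)} = - \frac{\left(W + f\right) \left(f + W\right)}{3} = - \frac{\left(W + f\right) \left(W + f\right)}{3} = - \frac{\left(W + f\right)^{2}}{3}$)
$N = - \frac{1}{3}$ ($N = \frac{1}{-3} = - \frac{1}{3} \approx -0.33333$)
$s = 5$ ($s = \left(-1\right) \left(-5\right) = 5$)
$\frac{1}{m{\left(-93,29 \right)} + \left(N + s\right) \left(-22\right)} = \frac{1}{- \frac{\left(-93 + 29\right)^{2}}{3} + \left(- \frac{1}{3} + 5\right) \left(-22\right)} = \frac{1}{- \frac{\left(-64\right)^{2}}{3} + \frac{14}{3} \left(-22\right)} = \frac{1}{\left(- \frac{1}{3}\right) 4096 - \frac{308}{3}} = \frac{1}{- \frac{4096}{3} - \frac{308}{3}} = \frac{1}{-1468} = - \frac{1}{1468}$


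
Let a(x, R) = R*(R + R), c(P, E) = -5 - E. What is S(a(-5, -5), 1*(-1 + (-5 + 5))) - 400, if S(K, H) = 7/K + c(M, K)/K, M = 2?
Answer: -10024/25 ≈ -400.96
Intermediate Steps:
a(x, R) = 2*R**2 (a(x, R) = R*(2*R) = 2*R**2)
S(K, H) = 7/K + (-5 - K)/K
S(a(-5, -5), 1*(-1 + (-5 + 5))) - 400 = (2 - 2*(-5)**2)/((2*(-5)**2)) - 400 = (2 - 2*25)/((2*25)) - 400 = (2 - 1*50)/50 - 400 = (2 - 50)/50 - 400 = (1/50)*(-48) - 400 = -24/25 - 400 = -10024/25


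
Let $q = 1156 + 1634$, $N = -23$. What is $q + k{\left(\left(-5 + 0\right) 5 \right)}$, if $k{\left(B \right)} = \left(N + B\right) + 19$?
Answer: $2761$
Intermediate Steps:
$q = 2790$
$k{\left(B \right)} = -4 + B$ ($k{\left(B \right)} = \left(-23 + B\right) + 19 = -4 + B$)
$q + k{\left(\left(-5 + 0\right) 5 \right)} = 2790 + \left(-4 + \left(-5 + 0\right) 5\right) = 2790 - 29 = 2761$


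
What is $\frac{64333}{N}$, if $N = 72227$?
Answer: $\frac{64333}{72227} \approx 0.89071$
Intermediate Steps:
$\frac{64333}{N} = \frac{64333}{72227}$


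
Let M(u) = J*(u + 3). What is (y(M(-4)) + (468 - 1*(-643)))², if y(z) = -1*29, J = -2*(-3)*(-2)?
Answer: 1170724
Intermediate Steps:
J = -12 (J = 6*(-2) = -12)
M(u) = -36 - 12*u (M(u) = -12*(u + 3) = -12*(3 + u) = -36 - 12*u)
y(z) = -29
(y(M(-4)) + (468 - 1*(-643)))² = (-29 + (468 - 1*(-643)))² = (-29 + (468 + 643))² = (-29 + 1111)² = 1082² = 1170724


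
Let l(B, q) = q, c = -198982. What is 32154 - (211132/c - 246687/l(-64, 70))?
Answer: 35497554131/994910 ≈ 35679.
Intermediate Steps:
32154 - (211132/c - 246687/l(-64, 70)) = 32154 - (211132/(-198982) - 246687/70) = 32154 - (211132*(-1/198982) - 246687*1/70) = 32154 - (-105566/99491 - 35241/10) = 32154 - 1*(-3507217991/994910) = 32154 + 3507217991/994910 = 35497554131/994910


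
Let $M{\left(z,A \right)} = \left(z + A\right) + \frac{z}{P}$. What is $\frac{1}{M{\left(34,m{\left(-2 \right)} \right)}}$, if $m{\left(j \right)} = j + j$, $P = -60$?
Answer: $\frac{30}{883} \approx 0.033975$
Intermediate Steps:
$m{\left(j \right)} = 2 j$
$M{\left(z,A \right)} = A + \frac{59 z}{60}$ ($M{\left(z,A \right)} = \left(z + A\right) + \frac{z}{-60} = \left(A + z\right) + z \left(- \frac{1}{60}\right) = \left(A + z\right) - \frac{z}{60} = A + \frac{59 z}{60}$)
$\frac{1}{M{\left(34,m{\left(-2 \right)} \right)}} = \frac{1}{2 \left(-2\right) + \frac{59}{60} \cdot 34} = \frac{1}{-4 + \frac{1003}{30}} = \frac{1}{\frac{883}{30}} = \frac{30}{883}$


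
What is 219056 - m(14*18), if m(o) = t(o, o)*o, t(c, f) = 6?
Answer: 217544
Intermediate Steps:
m(o) = 6*o
219056 - m(14*18) = 219056 - 6*14*18 = 219056 - 6*252 = 219056 - 1*1512 = 219056 - 1512 = 217544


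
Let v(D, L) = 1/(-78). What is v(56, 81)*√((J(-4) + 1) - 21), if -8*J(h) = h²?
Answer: -I*√22/78 ≈ -0.060134*I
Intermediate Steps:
J(h) = -h²/8
v(D, L) = -1/78
v(56, 81)*√((J(-4) + 1) - 21) = -√((-⅛*(-4)² + 1) - 21)/78 = -√((-⅛*16 + 1) - 21)/78 = -√((-2 + 1) - 21)/78 = -√(-1 - 21)/78 = -I*√22/78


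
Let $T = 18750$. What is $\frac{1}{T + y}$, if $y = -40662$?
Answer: $- \frac{1}{21912} \approx -4.5637 \cdot 10^{-5}$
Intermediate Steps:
$\frac{1}{T + y} = \frac{1}{18750 - 40662} = \frac{1}{-21912} = - \frac{1}{21912}$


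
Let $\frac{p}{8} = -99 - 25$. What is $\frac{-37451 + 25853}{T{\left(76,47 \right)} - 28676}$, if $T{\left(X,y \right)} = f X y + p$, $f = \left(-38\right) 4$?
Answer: $\frac{5799}{286306} \approx 0.020255$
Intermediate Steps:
$f = -152$
$p = -992$ ($p = 8 \left(-99 - 25\right) = 8 \left(-124\right) = -992$)
$T{\left(X,y \right)} = -992 - 152 X y$ ($T{\left(X,y \right)} = - 152 X y - 992 = -992 - 152 X y$)
$\frac{-37451 + 25853}{T{\left(76,47 \right)} - 28676} = \frac{-37451 + 25853}{\left(-992 - 11552 \cdot 47\right) - 28676} = - \frac{11598}{\left(-992 - 542944\right) - 28676} = - \frac{11598}{-543936 - 28676} = - \frac{11598}{-572612} = \left(-11598\right) \left(- \frac{1}{572612}\right) = \frac{5799}{286306}$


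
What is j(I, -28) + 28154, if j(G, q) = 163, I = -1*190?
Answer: 28317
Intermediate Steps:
I = -190
j(I, -28) + 28154 = 163 + 28154 = 28317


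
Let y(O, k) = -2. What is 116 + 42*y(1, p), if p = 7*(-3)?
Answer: 32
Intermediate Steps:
p = -21
116 + 42*y(1, p) = 116 + 42*(-2) = 116 - 84 = 32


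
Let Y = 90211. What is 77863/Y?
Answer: 77863/90211 ≈ 0.86312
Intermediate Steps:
77863/Y = 77863/90211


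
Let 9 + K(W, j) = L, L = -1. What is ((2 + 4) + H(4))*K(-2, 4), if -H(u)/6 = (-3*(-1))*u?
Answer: 660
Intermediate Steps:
H(u) = -18*u (H(u) = -6*(-3*(-1))*u = -18*u)
K(W, j) = -10 (K(W, j) = -9 - 1 = -10)
((2 + 4) + H(4))*K(-2, 4) = ((2 + 4) - 18*4)*(-10) = (6 - 72)*(-10) = -66*(-10) = 660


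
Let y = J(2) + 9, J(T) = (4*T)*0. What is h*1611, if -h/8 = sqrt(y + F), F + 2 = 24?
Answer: -12888*sqrt(31) ≈ -71757.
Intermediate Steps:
F = 22 (F = -2 + 24 = 22)
J(T) = 0
y = 9 (y = 0 + 9 = 9)
h = -8*sqrt(31) (h = -8*sqrt(9 + 22) = -8*sqrt(31) ≈ -44.542)
h*1611 = -8*sqrt(31)*1611 = -12888*sqrt(31)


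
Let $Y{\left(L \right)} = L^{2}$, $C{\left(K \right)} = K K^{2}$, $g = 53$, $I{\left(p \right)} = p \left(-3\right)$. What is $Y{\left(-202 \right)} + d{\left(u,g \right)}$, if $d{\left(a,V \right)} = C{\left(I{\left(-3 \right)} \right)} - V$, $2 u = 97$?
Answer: $41480$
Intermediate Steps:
$I{\left(p \right)} = - 3 p$
$u = \frac{97}{2}$ ($u = \frac{1}{2} \cdot 97 = \frac{97}{2} \approx 48.5$)
$C{\left(K \right)} = K^{3}$
$d{\left(a,V \right)} = 729 - V$ ($d{\left(a,V \right)} = \left(\left(-3\right) \left(-3\right)\right)^{3} - V = 9^{3} - V = 729 - V$)
$Y{\left(-202 \right)} + d{\left(u,g \right)} = \left(-202\right)^{2} + \left(729 - 53\right) = 40804 + \left(729 - 53\right) = 40804 + 676 = 41480$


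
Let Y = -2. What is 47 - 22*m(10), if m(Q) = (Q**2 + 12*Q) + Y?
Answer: -4749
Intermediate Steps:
m(Q) = -2 + Q**2 + 12*Q (m(Q) = (Q**2 + 12*Q) - 2 = -2 + Q**2 + 12*Q)
47 - 22*m(10) = 47 - 22*(-2 + 10**2 + 12*10) = 47 - 22*(-2 + 100 + 120) = 47 - 22*218 = 47 - 4796 = -4749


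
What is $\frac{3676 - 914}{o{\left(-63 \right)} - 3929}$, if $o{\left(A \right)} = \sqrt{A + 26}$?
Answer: $- \frac{5425949}{7718539} - \frac{1381 i \sqrt{37}}{7718539} \approx -0.70298 - 0.0010883 i$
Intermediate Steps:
$o{\left(A \right)} = \sqrt{26 + A}$
$\frac{3676 - 914}{o{\left(-63 \right)} - 3929} = \frac{3676 - 914}{\sqrt{26 - 63} - 3929} = \frac{2762}{\sqrt{-37} - 3929} = \frac{2762}{i \sqrt{37} - 3929} = \frac{2762}{-3929 + i \sqrt{37}}$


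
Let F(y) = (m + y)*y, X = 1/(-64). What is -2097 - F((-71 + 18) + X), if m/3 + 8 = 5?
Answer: -22056129/4096 ≈ -5384.8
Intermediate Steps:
m = -9 (m = -24 + 3*5 = -24 + 15 = -9)
X = -1/64 ≈ -0.015625
F(y) = y*(-9 + y) (F(y) = (-9 + y)*y = y*(-9 + y))
-2097 - F((-71 + 18) + X) = -2097 - ((-71 + 18) - 1/64)*(-9 + ((-71 + 18) - 1/64)) = -2097 - (-53 - 1/64)*(-9 + (-53 - 1/64)) = -2097 - (-3393)*(-9 - 3393/64)/64 = -2097 - (-3393)*(-3969)/(64*64) = -2097 - 1*13466817/4096 = -2097 - 13466817/4096 = -22056129/4096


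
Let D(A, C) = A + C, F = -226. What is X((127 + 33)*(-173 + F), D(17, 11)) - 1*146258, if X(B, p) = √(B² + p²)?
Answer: -146258 + 28*√5198401 ≈ -82418.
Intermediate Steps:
X((127 + 33)*(-173 + F), D(17, 11)) - 1*146258 = √(((127 + 33)*(-173 - 226))² + (17 + 11)²) - 1*146258 = √((160*(-399))² + 28²) - 146258 = √((-63840)² + 784) - 146258 = √(4075545600 + 784) - 146258 = √4075546384 - 146258 = 28*√5198401 - 146258 = -146258 + 28*√5198401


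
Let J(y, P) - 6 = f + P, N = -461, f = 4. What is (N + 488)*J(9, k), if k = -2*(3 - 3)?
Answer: 270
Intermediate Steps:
k = 0 (k = -2*0 = 0)
J(y, P) = 10 + P (J(y, P) = 6 + (4 + P) = 10 + P)
(N + 488)*J(9, k) = (-461 + 488)*(10 + 0) = 27*10 = 270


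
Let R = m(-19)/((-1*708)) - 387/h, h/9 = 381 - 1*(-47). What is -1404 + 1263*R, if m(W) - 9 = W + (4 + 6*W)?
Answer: -33252399/25252 ≈ -1316.8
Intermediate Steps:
m(W) = 13 + 7*W (m(W) = 9 + (W + (4 + 6*W)) = 9 + (4 + 7*W) = 13 + 7*W)
h = 3852 (h = 9*(381 - 1*(-47)) = 9*(381 + 47) = 9*428 = 3852)
R = 1743/25252 (R = (13 + 7*(-19))/((-1*708)) - 387/3852 = (13 - 133)/(-708) - 387*1/3852 = -120*(-1/708) - 43/428 = 10/59 - 43/428 = 1743/25252 ≈ 0.069024)
-1404 + 1263*R = -1404 + 1263*(1743/25252) = -1404 + 2201409/25252 = -33252399/25252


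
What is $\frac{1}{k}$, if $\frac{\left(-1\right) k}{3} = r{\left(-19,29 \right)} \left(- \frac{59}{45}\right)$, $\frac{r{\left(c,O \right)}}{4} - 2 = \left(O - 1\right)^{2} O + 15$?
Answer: $\frac{15}{5369708} \approx 2.7934 \cdot 10^{-6}$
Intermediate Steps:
$r{\left(c,O \right)} = 68 + 4 O \left(-1 + O\right)^{2}$ ($r{\left(c,O \right)} = 8 + 4 \left(\left(O - 1\right)^{2} O + 15\right) = 8 + 4 \left(\left(-1 + O\right)^{2} O + 15\right) = 8 + 4 \left(O \left(-1 + O\right)^{2} + 15\right) = 8 + 4 \left(15 + O \left(-1 + O\right)^{2}\right) = 8 + \left(60 + 4 O \left(-1 + O\right)^{2}\right) = 68 + 4 O \left(-1 + O\right)^{2}$)
$k = \frac{5369708}{15}$ ($k = - 3 \left(68 + 4 \cdot 29 \left(-1 + 29\right)^{2}\right) \left(- \frac{59}{45}\right) = - 3 \left(68 + 4 \cdot 29 \cdot 28^{2}\right) \left(\left(-59\right) \frac{1}{45}\right) = - 3 \left(68 + 4 \cdot 29 \cdot 784\right) \left(- \frac{59}{45}\right) = - 3 \left(68 + 90944\right) \left(- \frac{59}{45}\right) = - 3 \cdot 91012 \left(- \frac{59}{45}\right) = \left(-3\right) \left(- \frac{5369708}{45}\right) = \frac{5369708}{15} \approx 3.5798 \cdot 10^{5}$)
$\frac{1}{k} = \frac{1}{\frac{5369708}{15}} = \frac{15}{5369708}$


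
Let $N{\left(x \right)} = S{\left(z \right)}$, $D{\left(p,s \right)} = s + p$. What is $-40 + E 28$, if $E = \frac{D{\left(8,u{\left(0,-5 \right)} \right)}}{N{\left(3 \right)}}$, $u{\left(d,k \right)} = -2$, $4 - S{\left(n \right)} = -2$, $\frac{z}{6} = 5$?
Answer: $-12$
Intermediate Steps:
$z = 30$ ($z = 6 \cdot 5 = 30$)
$S{\left(n \right)} = 6$ ($S{\left(n \right)} = 4 - -2 = 4 + 2 = 6$)
$D{\left(p,s \right)} = p + s$
$N{\left(x \right)} = 6$
$E = 1$ ($E = \frac{8 - 2}{6} = 6 \cdot \frac{1}{6} = 1$)
$-40 + E 28 = -40 + 1 \cdot 28 = -40 + 28 = -12$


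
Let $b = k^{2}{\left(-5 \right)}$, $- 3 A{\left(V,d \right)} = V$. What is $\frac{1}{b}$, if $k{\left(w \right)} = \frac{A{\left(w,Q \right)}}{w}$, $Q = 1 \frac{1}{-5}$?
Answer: $9$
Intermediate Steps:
$Q = - \frac{1}{5}$ ($Q = 1 \left(- \frac{1}{5}\right) = - \frac{1}{5} \approx -0.2$)
$A{\left(V,d \right)} = - \frac{V}{3}$
$k{\left(w \right)} = - \frac{1}{3}$ ($k{\left(w \right)} = \frac{\left(- \frac{1}{3}\right) w}{w} = - \frac{1}{3}$)
$b = \frac{1}{9}$ ($b = \left(- \frac{1}{3}\right)^{2} = \frac{1}{9} \approx 0.11111$)
$\frac{1}{b} = \frac{1}{\frac{1}{9}} = 9$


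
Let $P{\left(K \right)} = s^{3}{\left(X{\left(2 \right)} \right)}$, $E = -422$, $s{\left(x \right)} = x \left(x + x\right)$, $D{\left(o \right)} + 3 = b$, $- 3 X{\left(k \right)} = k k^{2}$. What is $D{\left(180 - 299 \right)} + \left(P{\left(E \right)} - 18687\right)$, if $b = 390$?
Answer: $- \frac{11243548}{729} \approx -15423.0$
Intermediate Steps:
$X{\left(k \right)} = - \frac{k^{3}}{3}$ ($X{\left(k \right)} = - \frac{k k^{2}}{3} = - \frac{k^{3}}{3}$)
$D{\left(o \right)} = 387$ ($D{\left(o \right)} = -3 + 390 = 387$)
$s{\left(x \right)} = 2 x^{2}$ ($s{\left(x \right)} = x 2 x = 2 x^{2}$)
$P{\left(K \right)} = \frac{2097152}{729}$ ($P{\left(K \right)} = \left(2 \left(- \frac{2^{3}}{3}\right)^{2}\right)^{3} = \left(2 \left(\left(- \frac{1}{3}\right) 8\right)^{2}\right)^{3} = \left(2 \left(- \frac{8}{3}\right)^{2}\right)^{3} = \left(2 \cdot \frac{64}{9}\right)^{3} = \left(\frac{128}{9}\right)^{3} = \frac{2097152}{729}$)
$D{\left(180 - 299 \right)} + \left(P{\left(E \right)} - 18687\right) = 387 + \left(\frac{2097152}{729} - 18687\right) = 387 - \frac{11525671}{729} = - \frac{11243548}{729}$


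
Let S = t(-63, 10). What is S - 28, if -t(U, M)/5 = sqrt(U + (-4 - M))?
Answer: -28 - 5*I*sqrt(77) ≈ -28.0 - 43.875*I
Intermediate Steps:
t(U, M) = -5*sqrt(-4 + U - M) (t(U, M) = -5*sqrt(U + (-4 - M)) = -5*sqrt(-4 + U - M))
S = -5*I*sqrt(77) (S = -5*sqrt(-4 - 63 - 1*10) = -5*sqrt(-4 - 63 - 10) = -5*I*sqrt(77) ≈ -43.875*I)
S - 28 = -5*I*sqrt(77) - 28 = -28 - 5*I*sqrt(77)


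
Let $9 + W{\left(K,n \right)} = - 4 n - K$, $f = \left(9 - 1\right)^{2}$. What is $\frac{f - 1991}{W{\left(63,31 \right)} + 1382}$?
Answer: $- \frac{1927}{1186} \approx -1.6248$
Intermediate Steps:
$f = 64$ ($f = 8^{2} = 64$)
$W{\left(K,n \right)} = -9 - K - 4 n$ ($W{\left(K,n \right)} = -9 - \left(K + 4 n\right) = -9 - K - 4 n$)
$\frac{f - 1991}{W{\left(63,31 \right)} + 1382} = \frac{64 - 1991}{\left(-9 - 63 - 124\right) + 1382} = - \frac{1927}{\left(-9 - 63 - 124\right) + 1382} = - \frac{1927}{-196 + 1382} = - \frac{1927}{1186}$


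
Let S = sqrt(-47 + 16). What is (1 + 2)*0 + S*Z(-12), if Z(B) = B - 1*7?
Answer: -19*I*sqrt(31) ≈ -105.79*I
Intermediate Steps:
S = I*sqrt(31) (S = sqrt(-31) = I*sqrt(31) ≈ 5.5678*I)
Z(B) = -7 + B (Z(B) = B - 7 = -7 + B)
(1 + 2)*0 + S*Z(-12) = (1 + 2)*0 + (I*sqrt(31))*(-7 - 12) = 3*0 + (I*sqrt(31))*(-19) = 0 - 19*I*sqrt(31) = -19*I*sqrt(31)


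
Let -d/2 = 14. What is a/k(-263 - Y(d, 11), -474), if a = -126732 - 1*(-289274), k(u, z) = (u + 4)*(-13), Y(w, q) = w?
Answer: 162542/3003 ≈ 54.127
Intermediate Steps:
d = -28 (d = -2*14 = -28)
k(u, z) = -52 - 13*u (k(u, z) = (4 + u)*(-13) = -52 - 13*u)
a = 162542 (a = -126732 + 289274 = 162542)
a/k(-263 - Y(d, 11), -474) = 162542/(-52 - 13*(-263 - 1*(-28))) = 162542/(-52 - 13*(-263 + 28)) = 162542/(-52 - 13*(-235)) = 162542/(-52 + 3055) = 162542/3003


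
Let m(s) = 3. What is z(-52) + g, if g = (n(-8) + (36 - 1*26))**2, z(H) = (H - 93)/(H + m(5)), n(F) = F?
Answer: 341/49 ≈ 6.9592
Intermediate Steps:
z(H) = (-93 + H)/(3 + H) (z(H) = (H - 93)/(H + 3) = (-93 + H)/(3 + H))
g = 4 (g = (-8 + (36 - 1*26))**2 = (-8 + (36 - 26))**2 = (-8 + 10)**2 = 2**2 = 4)
z(-52) + g = (-93 - 52)/(3 - 52) + 4 = -145/(-49) + 4 = -1/49*(-145) + 4 = 145/49 + 4 = 341/49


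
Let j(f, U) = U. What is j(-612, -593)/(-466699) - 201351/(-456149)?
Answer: 94240806706/212884282151 ≈ 0.44269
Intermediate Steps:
j(-612, -593)/(-466699) - 201351/(-456149) = -593/(-466699) - 201351/(-456149) = -593*(-1/466699) - 201351*(-1/456149) = 593/466699 + 201351/456149 = 94240806706/212884282151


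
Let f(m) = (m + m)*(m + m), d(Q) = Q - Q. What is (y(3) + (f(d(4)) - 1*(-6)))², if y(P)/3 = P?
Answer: 225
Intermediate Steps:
d(Q) = 0
f(m) = 4*m² (f(m) = (2*m)*(2*m) = 4*m²)
y(P) = 3*P
(y(3) + (f(d(4)) - 1*(-6)))² = (3*3 + (4*0² - 1*(-6)))² = (9 + (4*0 + 6))² = (9 + (0 + 6))² = (9 + 6)² = 15² = 225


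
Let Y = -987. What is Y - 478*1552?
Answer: -742843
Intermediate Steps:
Y - 478*1552 = -987 - 478*1552 = -987 - 741856 = -742843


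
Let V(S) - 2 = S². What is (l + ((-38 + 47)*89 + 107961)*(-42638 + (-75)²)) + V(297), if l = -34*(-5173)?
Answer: -4025343813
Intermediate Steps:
l = 175882
V(S) = 2 + S²
(l + ((-38 + 47)*89 + 107961)*(-42638 + (-75)²)) + V(297) = (175882 + ((-38 + 47)*89 + 107961)*(-42638 + (-75)²)) + (2 + 297²) = (175882 + (9*89 + 107961)*(-42638 + 5625)) + (2 + 88209) = (175882 + (801 + 107961)*(-37013)) + 88211 = (175882 + 108762*(-37013)) + 88211 = (175882 - 4025607906) + 88211 = -4025432024 + 88211 = -4025343813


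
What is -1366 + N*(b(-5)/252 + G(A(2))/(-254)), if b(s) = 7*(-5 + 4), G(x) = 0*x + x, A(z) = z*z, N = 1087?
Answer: -6461665/4572 ≈ -1413.3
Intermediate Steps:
A(z) = z²
G(x) = x (G(x) = 0 + x = x)
b(s) = -7 (b(s) = 7*(-1) = -7)
-1366 + N*(b(-5)/252 + G(A(2))/(-254)) = -1366 + 1087*(-7/252 + 2²/(-254)) = -1366 + 1087*(-7*1/252 + 4*(-1/254)) = -1366 + 1087*(-1/36 - 2/127) = -1366 + 1087*(-199/4572) = -1366 - 216313/4572 = -6461665/4572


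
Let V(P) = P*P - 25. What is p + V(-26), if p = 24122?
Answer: 24773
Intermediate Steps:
V(P) = -25 + P² (V(P) = P² - 25 = -25 + P²)
p + V(-26) = 24122 + (-25 + (-26)²) = 24122 + (-25 + 676) = 24122 + 651 = 24773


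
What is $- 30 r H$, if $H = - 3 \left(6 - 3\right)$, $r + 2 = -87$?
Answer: $-24030$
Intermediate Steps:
$r = -89$ ($r = -2 - 87 = -89$)
$H = -9$ ($H = \left(-3\right) 3 = -9$)
$- 30 r H = \left(-30\right) \left(-89\right) \left(-9\right) = 2670 \left(-9\right) = -24030$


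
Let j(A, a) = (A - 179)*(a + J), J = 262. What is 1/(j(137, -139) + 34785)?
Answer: 1/29619 ≈ 3.3762e-5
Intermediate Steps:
j(A, a) = (-179 + A)*(262 + a) (j(A, a) = (A - 179)*(a + 262) = (-179 + A)*(262 + a))
1/(j(137, -139) + 34785) = 1/((-46898 - 179*(-139) + 262*137 + 137*(-139)) + 34785) = 1/((-46898 + 24881 + 35894 - 19043) + 34785) = 1/(-5166 + 34785) = 1/29619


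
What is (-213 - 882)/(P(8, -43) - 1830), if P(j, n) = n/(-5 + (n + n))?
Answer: 99645/166487 ≈ 0.59852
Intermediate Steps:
P(j, n) = n/(-5 + 2*n)
(-213 - 882)/(P(8, -43) - 1830) = (-213 - 882)/(-43/(-5 + 2*(-43)) - 1830) = -1095/(-43/(-5 - 86) - 1830) = -1095/(-43/(-91) - 1830) = -1095/(-43*(-1/91) - 1830) = -1095/(43/91 - 1830) = -1095/(-166487/91) = -1095*(-91/166487) = 99645/166487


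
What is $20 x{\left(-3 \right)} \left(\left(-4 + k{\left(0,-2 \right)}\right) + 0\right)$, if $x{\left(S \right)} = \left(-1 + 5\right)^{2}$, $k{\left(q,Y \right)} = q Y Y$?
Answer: $-1280$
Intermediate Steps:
$k{\left(q,Y \right)} = q Y^{2}$ ($k{\left(q,Y \right)} = Y q Y = q Y^{2}$)
$x{\left(S \right)} = 16$ ($x{\left(S \right)} = 4^{2} = 16$)
$20 x{\left(-3 \right)} \left(\left(-4 + k{\left(0,-2 \right)}\right) + 0\right) = 20 \cdot 16 \left(\left(-4 + 0 \left(-2\right)^{2}\right) + 0\right) = 320 \left(\left(-4 + 0 \cdot 4\right) + 0\right) = 320 \left(\left(-4 + 0\right) + 0\right) = 320 \left(-4 + 0\right) = 320 \left(-4\right) = -1280$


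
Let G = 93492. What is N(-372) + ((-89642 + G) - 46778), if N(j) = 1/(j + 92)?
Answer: -12019841/280 ≈ -42928.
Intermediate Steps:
N(j) = 1/(92 + j)
N(-372) + ((-89642 + G) - 46778) = 1/(92 - 372) + ((-89642 + 93492) - 46778) = 1/(-280) + (3850 - 46778) = -1/280 - 42928 = -12019841/280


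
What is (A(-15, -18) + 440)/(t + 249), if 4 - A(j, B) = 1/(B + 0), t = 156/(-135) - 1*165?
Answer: 39965/7456 ≈ 5.3601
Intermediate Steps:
t = -7477/45 (t = 156*(-1/135) - 165 = -52/45 - 165 = -7477/45 ≈ -166.16)
A(j, B) = 4 - 1/B (A(j, B) = 4 - 1/(B + 0) = 4 - 1/B)
(A(-15, -18) + 440)/(t + 249) = ((4 - 1/(-18)) + 440)/(-7477/45 + 249) = ((4 - 1*(-1/18)) + 440)/(3728/45) = ((4 + 1/18) + 440)*(45/3728) = (73/18 + 440)*(45/3728) = (7993/18)*(45/3728) = 39965/7456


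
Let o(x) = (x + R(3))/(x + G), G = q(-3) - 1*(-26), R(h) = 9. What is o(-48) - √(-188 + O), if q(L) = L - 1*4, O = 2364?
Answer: 39/29 - 8*√34 ≈ -45.303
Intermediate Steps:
q(L) = -4 + L (q(L) = L - 4 = -4 + L)
G = 19 (G = (-4 - 3) - 1*(-26) = -7 + 26 = 19)
o(x) = (9 + x)/(19 + x) (o(x) = (x + 9)/(x + 19) = (9 + x)/(19 + x))
o(-48) - √(-188 + O) = (9 - 48)/(19 - 48) - √(-188 + 2364) = -39/(-29) - √2176 = -1/29*(-39) - 8*√34 = 39/29 - 8*√34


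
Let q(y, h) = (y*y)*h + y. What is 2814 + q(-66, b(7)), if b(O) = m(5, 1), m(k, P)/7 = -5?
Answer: -149712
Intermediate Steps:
m(k, P) = -35 (m(k, P) = 7*(-5) = -35)
b(O) = -35
q(y, h) = y + h*y² (q(y, h) = y²*h + y = h*y² + y = y + h*y²)
2814 + q(-66, b(7)) = 2814 - 66*(1 - 35*(-66)) = 2814 - 66*(1 + 2310) = 2814 - 66*2311 = 2814 - 152526 = -149712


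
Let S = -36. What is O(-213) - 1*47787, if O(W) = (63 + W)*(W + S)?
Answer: -10437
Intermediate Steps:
O(W) = (-36 + W)*(63 + W) (O(W) = (63 + W)*(W - 36) = (63 + W)*(-36 + W) = (-36 + W)*(63 + W))
O(-213) - 1*47787 = (-2268 + (-213)² + 27*(-213)) - 1*47787 = (-2268 + 45369 - 5751) - 47787 = 37350 - 47787 = -10437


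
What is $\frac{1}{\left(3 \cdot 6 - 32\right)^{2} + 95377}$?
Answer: $\frac{1}{95573} \approx 1.0463 \cdot 10^{-5}$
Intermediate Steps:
$\frac{1}{\left(3 \cdot 6 - 32\right)^{2} + 95377} = \frac{1}{\left(18 - 32\right)^{2} + 95377} = \frac{1}{\left(-14\right)^{2} + 95377} = \frac{1}{196 + 95377} = \frac{1}{95573}$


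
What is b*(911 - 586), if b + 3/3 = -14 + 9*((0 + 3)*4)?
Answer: 30225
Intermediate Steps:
b = 93 (b = -1 + (-14 + 9*((0 + 3)*4)) = -1 + (-14 + 9*(3*4)) = -1 + (-14 + 9*12) = -1 + (-14 + 108) = -1 + 94 = 93)
b*(911 - 586) = 93*(911 - 586) = 93*325 = 30225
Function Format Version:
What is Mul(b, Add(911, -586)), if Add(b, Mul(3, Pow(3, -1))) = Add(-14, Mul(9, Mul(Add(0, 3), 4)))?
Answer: 30225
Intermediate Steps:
b = 93 (b = Add(-1, Add(-14, Mul(9, Mul(Add(0, 3), 4)))) = Add(-1, Add(-14, Mul(9, Mul(3, 4)))) = Add(-1, Add(-14, Mul(9, 12))) = Add(-1, Add(-14, 108)) = Add(-1, 94) = 93)
Mul(b, Add(911, -586)) = Mul(93, Add(911, -586)) = Mul(93, 325) = 30225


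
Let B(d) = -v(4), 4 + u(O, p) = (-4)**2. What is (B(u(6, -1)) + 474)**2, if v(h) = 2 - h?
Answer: 226576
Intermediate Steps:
u(O, p) = 12 (u(O, p) = -4 + (-4)**2 = -4 + 16 = 12)
B(d) = 2 (B(d) = -(2 - 1*4) = -(2 - 4) = -1*(-2) = 2)
(B(u(6, -1)) + 474)**2 = (2 + 474)**2 = 476**2 = 226576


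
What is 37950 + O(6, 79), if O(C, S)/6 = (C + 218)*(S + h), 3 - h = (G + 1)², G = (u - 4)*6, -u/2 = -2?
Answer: 146814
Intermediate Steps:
u = 4 (u = -2*(-2) = 4)
G = 0 (G = (4 - 4)*6 = 0*6 = 0)
h = 2 (h = 3 - (0 + 1)² = 3 - 1*1² = 3 - 1*1 = 3 - 1 = 2)
O(C, S) = 6*(2 + S)*(218 + C) (O(C, S) = 6*((C + 218)*(S + 2)) = 6*((218 + C)*(2 + S)) = 6*((2 + S)*(218 + C)) = 6*(2 + S)*(218 + C))
37950 + O(6, 79) = 37950 + (2616 + 12*6 + 1308*79 + 6*6*79) = 37950 + (2616 + 72 + 103332 + 2844) = 37950 + 108864 = 146814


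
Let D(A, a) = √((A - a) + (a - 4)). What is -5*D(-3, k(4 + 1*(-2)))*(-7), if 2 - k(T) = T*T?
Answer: 35*I*√7 ≈ 92.601*I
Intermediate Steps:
k(T) = 2 - T² (k(T) = 2 - T*T = 2 - T²)
D(A, a) = √(-4 + A) (D(A, a) = √((A - a) + (-4 + a)) = √(-4 + A))
-5*D(-3, k(4 + 1*(-2)))*(-7) = -5*√(-4 - 3)*(-7) = -5*I*√7*(-7) = 35*I*√7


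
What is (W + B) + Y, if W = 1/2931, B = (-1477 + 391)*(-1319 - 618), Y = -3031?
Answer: 6156714982/2931 ≈ 2.1006e+6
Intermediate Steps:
B = 2103582 (B = -1086*(-1937) = 2103582)
W = 1/2931 ≈ 0.00034118
(W + B) + Y = (1/2931 + 2103582) - 3031 = 6165598843/2931 - 3031 = 6156714982/2931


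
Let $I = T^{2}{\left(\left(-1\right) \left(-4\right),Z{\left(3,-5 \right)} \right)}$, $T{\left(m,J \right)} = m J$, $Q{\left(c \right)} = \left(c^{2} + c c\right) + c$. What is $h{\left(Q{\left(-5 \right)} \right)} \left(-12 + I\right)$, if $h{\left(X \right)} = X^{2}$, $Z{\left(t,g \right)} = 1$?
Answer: $8100$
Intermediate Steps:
$Q{\left(c \right)} = c + 2 c^{2}$ ($Q{\left(c \right)} = \left(c^{2} + c^{2}\right) + c = 2 c^{2} + c = c + 2 c^{2}$)
$T{\left(m,J \right)} = J m$
$I = 16$ ($I = \left(1 \left(\left(-1\right) \left(-4\right)\right)\right)^{2} = \left(1 \cdot 4\right)^{2} = 4^{2} = 16$)
$h{\left(Q{\left(-5 \right)} \right)} \left(-12 + I\right) = \left(- 5 \left(1 + 2 \left(-5\right)\right)\right)^{2} \left(-12 + 16\right) = \left(- 5 \left(1 - 10\right)\right)^{2} \cdot 4 = \left(\left(-5\right) \left(-9\right)\right)^{2} \cdot 4 = 45^{2} \cdot 4 = 2025 \cdot 4 = 8100$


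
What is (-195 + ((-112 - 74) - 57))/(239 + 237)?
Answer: -219/238 ≈ -0.92017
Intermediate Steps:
(-195 + ((-112 - 74) - 57))/(239 + 237) = (-195 + (-186 - 57))/476 = (-195 - 243)*(1/476) = -438*1/476 = -219/238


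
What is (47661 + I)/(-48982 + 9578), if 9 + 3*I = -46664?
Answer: -48155/59106 ≈ -0.81472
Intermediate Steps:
I = -46673/3 (I = -3 + (⅓)*(-46664) = -3 - 46664/3 = -46673/3 ≈ -15558.)
(47661 + I)/(-48982 + 9578) = (47661 - 46673/3)/(-48982 + 9578) = (96310/3)/(-39404) = (96310/3)*(-1/39404) = -48155/59106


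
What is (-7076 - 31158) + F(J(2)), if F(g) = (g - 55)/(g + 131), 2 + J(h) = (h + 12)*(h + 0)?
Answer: -6002767/157 ≈ -38234.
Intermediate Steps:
J(h) = -2 + h*(12 + h) (J(h) = -2 + (h + 12)*(h + 0) = -2 + (12 + h)*h = -2 + h*(12 + h))
F(g) = (-55 + g)/(131 + g)
(-7076 - 31158) + F(J(2)) = (-7076 - 31158) + (-55 + (-2 + 2² + 12*2))/(131 + (-2 + 2² + 12*2)) = -38234 + (-55 + (-2 + 4 + 24))/(131 + (-2 + 4 + 24)) = -38234 + (-55 + 26)/(131 + 26) = -38234 - 29/157 = -6002767/157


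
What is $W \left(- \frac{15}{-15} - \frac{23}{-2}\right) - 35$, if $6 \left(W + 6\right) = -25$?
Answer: $- \frac{1945}{12} \approx -162.08$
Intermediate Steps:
$W = - \frac{61}{6}$ ($W = -6 + \frac{1}{6} \left(-25\right) = -6 - \frac{25}{6} = - \frac{61}{6} \approx -10.167$)
$W \left(- \frac{15}{-15} - \frac{23}{-2}\right) - 35 = - \frac{61 \left(- \frac{15}{-15} - \frac{23}{-2}\right)}{6} - 35 = - \frac{61 \left(\left(-15\right) \left(- \frac{1}{15}\right) - - \frac{23}{2}\right)}{6} - 35 = - \frac{61 \left(1 + \frac{23}{2}\right)}{6} - 35 = \left(- \frac{61}{6}\right) \frac{25}{2} - 35 = - \frac{1525}{12} - 35 = - \frac{1945}{12}$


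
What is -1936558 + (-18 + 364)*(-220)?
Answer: -2012678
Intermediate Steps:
-1936558 + (-18 + 364)*(-220) = -1936558 + 346*(-220) = -1936558 - 76120 = -2012678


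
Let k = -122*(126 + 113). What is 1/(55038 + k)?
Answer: 1/25880 ≈ 3.8640e-5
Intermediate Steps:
k = -29158 (k = -122*239 = -29158)
1/(55038 + k) = 1/(55038 - 29158) = 1/25880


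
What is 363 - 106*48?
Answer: -4725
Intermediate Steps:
363 - 106*48 = 363 - 5088 = -4725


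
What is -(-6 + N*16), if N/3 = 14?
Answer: -666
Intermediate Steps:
N = 42 (N = 3*14 = 42)
-(-6 + N*16) = -(-6 + 42*16) = -(-6 + 672) = -1*666 = -666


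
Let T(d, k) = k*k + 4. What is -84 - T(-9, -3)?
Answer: -97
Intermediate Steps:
T(d, k) = 4 + k² (T(d, k) = k² + 4 = 4 + k²)
-84 - T(-9, -3) = -84 - (4 + (-3)²) = -84 - (4 + 9) = -84 - 1*13 = -84 - 13 = -97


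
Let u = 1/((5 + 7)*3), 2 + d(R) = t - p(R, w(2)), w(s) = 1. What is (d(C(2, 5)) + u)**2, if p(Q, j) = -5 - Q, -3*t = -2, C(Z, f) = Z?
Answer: 42025/1296 ≈ 32.427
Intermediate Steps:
t = 2/3 (t = -1/3*(-2) = 2/3 ≈ 0.66667)
d(R) = 11/3 + R (d(R) = -2 + (2/3 - (-5 - R)) = -2 + (2/3 + (5 + R)) = -2 + (17/3 + R) = 11/3 + R)
u = 1/36 (u = 1/(12*3) = 1/36 ≈ 0.027778)
(d(C(2, 5)) + u)**2 = ((11/3 + 2) + 1/36)**2 = (17/3 + 1/36)**2 = (205/36)**2 = 42025/1296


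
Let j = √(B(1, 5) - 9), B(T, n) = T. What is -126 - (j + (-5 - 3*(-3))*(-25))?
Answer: -26 - 2*I*√2 ≈ -26.0 - 2.8284*I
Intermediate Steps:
j = 2*I*√2 (j = √(1 - 9) = √(-8) = 2*I*√2 ≈ 2.8284*I)
-126 - (j + (-5 - 3*(-3))*(-25)) = -126 - (2*I*√2 + (-5 - 3*(-3))*(-25)) = -126 - (2*I*√2 + (-5 + 9)*(-25)) = -126 - (2*I*√2 + 4*(-25)) = -126 - (2*I*√2 - 100) = -126 - (-100 + 2*I*√2) = -126 + (100 - 2*I*√2) = -26 - 2*I*√2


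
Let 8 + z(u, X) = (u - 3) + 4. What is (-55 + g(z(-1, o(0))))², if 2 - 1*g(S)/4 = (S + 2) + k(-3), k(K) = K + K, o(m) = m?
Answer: 1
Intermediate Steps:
k(K) = 2*K
z(u, X) = -7 + u (z(u, X) = -8 + ((u - 3) + 4) = -8 + ((-3 + u) + 4) = -8 + (1 + u) = -7 + u)
g(S) = 24 - 4*S (g(S) = 8 - 4*((S + 2) + 2*(-3)) = 8 - 4*((2 + S) - 6) = 8 - 4*(-4 + S) = 8 + (16 - 4*S) = 24 - 4*S)
(-55 + g(z(-1, o(0))))² = (-55 + (24 - 4*(-7 - 1)))² = (-55 + (24 - 4*(-8)))² = (-55 + (24 + 32))² = (-55 + 56)² = 1² = 1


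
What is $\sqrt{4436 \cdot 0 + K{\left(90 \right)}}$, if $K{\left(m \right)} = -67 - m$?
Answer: $i \sqrt{157} \approx 12.53 i$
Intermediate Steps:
$\sqrt{4436 \cdot 0 + K{\left(90 \right)}} = \sqrt{4436 \cdot 0 - 157} = \sqrt{0 - 157} = \sqrt{-157} = i \sqrt{157}$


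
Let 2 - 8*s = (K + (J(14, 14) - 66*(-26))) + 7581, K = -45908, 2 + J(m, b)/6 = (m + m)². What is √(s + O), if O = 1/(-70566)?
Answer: √79476272779674/141132 ≈ 63.167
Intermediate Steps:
J(m, b) = -12 + 24*m² (J(m, b) = -12 + 6*(m + m)² = -12 + 6*(2*m)² = -12 + 6*(4*m²) = -12 + 24*m²)
O = -1/70566 ≈ -1.4171e-5
s = 31921/8 (s = ¼ - ((-45908 + ((-12 + 24*14²) - 66*(-26))) + 7581)/8 = ¼ - ((-45908 + ((-12 + 24*196) + 1716)) + 7581)/8 = ¼ - ((-45908 + ((-12 + 4704) + 1716)) + 7581)/8 = ¼ - ((-45908 + (4692 + 1716)) + 7581)/8 = ¼ - ((-45908 + 6408) + 7581)/8 = ¼ - (-39500 + 7581)/8 = ¼ - ⅛*(-31919) = ¼ + 31919/8 = 31921/8 ≈ 3990.1)
√(s + O) = √(31921/8 - 1/70566) = √(1126268639/282264) = √79476272779674/141132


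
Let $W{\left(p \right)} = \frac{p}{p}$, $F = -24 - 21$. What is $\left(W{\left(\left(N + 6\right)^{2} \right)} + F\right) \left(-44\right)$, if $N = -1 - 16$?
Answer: $1936$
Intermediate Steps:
$N = -17$ ($N = -1 - 16 = -17$)
$F = -45$ ($F = -24 - 21 = -45$)
$W{\left(p \right)} = 1$
$\left(W{\left(\left(N + 6\right)^{2} \right)} + F\right) \left(-44\right) = \left(1 - 45\right) \left(-44\right) = \left(-44\right) \left(-44\right) = 1936$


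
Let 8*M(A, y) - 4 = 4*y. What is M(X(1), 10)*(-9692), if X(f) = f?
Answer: -53306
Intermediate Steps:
M(A, y) = ½ + y/2 (M(A, y) = ½ + (4*y)/8 = ½ + y/2)
M(X(1), 10)*(-9692) = (½ + (½)*10)*(-9692) = (½ + 5)*(-9692) = (11/2)*(-9692) = -53306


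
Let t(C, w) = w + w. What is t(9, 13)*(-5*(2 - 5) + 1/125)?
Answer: 48776/125 ≈ 390.21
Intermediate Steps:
t(C, w) = 2*w
t(9, 13)*(-5*(2 - 5) + 1/125) = (2*13)*(-5*(2 - 5) + 1/125) = 26*(-5*(-3) + 1/125) = 26*(15 + 1/125) = 26*(1876/125) = 48776/125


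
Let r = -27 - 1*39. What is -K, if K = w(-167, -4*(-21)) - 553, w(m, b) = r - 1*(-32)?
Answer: 587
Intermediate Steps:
r = -66 (r = -27 - 39 = -66)
w(m, b) = -34 (w(m, b) = -66 - 1*(-32) = -66 + 32 = -34)
K = -587 (K = -34 - 553 = -587)
-K = -1*(-587) = 587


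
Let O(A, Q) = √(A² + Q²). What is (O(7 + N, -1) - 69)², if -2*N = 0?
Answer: 4811 - 690*√2 ≈ 3835.2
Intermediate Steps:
N = 0 (N = -½*0 = 0)
(O(7 + N, -1) - 69)² = (√((7 + 0)² + (-1)²) - 69)² = (√(7² + 1) - 69)² = (√(49 + 1) - 69)² = (√50 - 69)² = (5*√2 - 69)² = (-69 + 5*√2)²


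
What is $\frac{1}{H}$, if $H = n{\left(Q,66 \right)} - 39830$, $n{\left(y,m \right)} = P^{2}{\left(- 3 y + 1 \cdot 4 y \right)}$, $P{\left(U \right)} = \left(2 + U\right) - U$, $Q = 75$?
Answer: $- \frac{1}{39826} \approx -2.5109 \cdot 10^{-5}$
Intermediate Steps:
$P{\left(U \right)} = 2$
$n{\left(y,m \right)} = 4$ ($n{\left(y,m \right)} = 2^{2} = 4$)
$H = -39826$ ($H = 4 - 39830 = -39826$)
$\frac{1}{H} = \frac{1}{-39826} = - \frac{1}{39826}$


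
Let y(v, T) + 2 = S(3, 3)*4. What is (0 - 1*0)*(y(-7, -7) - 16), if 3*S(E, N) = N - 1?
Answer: 0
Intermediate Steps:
S(E, N) = -⅓ + N/3 (S(E, N) = (N - 1)/3 = (-1 + N)/3 = -⅓ + N/3)
y(v, T) = ⅔ (y(v, T) = -2 + (-⅓ + (⅓)*3)*4 = -2 + (-⅓ + 1)*4 = -2 + (⅔)*4 = -2 + 8/3 = ⅔)
(0 - 1*0)*(y(-7, -7) - 16) = (0 - 1*0)*(⅔ - 16) = (0 + 0)*(-46/3) = 0*(-46/3) = 0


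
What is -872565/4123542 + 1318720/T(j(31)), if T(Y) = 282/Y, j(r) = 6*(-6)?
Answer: -10875608282665/64602158 ≈ -1.6835e+5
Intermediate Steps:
j(r) = -36
-872565/4123542 + 1318720/T(j(31)) = -872565/4123542 + 1318720/((282/(-36))) = -872565*1/4123542 + 1318720/((282*(-1/36))) = -290855/1374514 + 1318720/(-47/6) = -290855/1374514 + 1318720*(-6/47) = -290855/1374514 - 7912320/47 = -10875608282665/64602158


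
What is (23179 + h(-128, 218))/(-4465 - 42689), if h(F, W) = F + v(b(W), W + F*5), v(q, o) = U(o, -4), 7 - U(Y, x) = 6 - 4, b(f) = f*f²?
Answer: -11528/23577 ≈ -0.48895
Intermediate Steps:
b(f) = f³
U(Y, x) = 5 (U(Y, x) = 7 - (6 - 4) = 7 - 1*2 = 7 - 2 = 5)
v(q, o) = 5
h(F, W) = 5 + F (h(F, W) = F + 5 = 5 + F)
(23179 + h(-128, 218))/(-4465 - 42689) = (23179 + (5 - 128))/(-4465 - 42689) = (23179 - 123)/(-47154) = 23056*(-1/47154) = -11528/23577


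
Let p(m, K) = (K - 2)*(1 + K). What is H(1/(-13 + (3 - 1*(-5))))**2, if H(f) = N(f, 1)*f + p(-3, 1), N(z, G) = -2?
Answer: 64/25 ≈ 2.5600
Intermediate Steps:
p(m, K) = (1 + K)*(-2 + K) (p(m, K) = (-2 + K)*(1 + K) = (1 + K)*(-2 + K))
H(f) = -2 - 2*f (H(f) = -2*f + (-2 + 1**2 - 1*1) = -2*f + (-2 + 1 - 1) = -2*f - 2 = -2 - 2*f)
H(1/(-13 + (3 - 1*(-5))))**2 = (-2 - 2/(-13 + (3 - 1*(-5))))**2 = (-2 - 2/(-13 + (3 + 5)))**2 = (-2 - 2/(-13 + 8))**2 = (-2 - 2/(-5))**2 = (-2 - 2*(-1/5))**2 = (-2 + 2/5)**2 = (-8/5)**2 = 64/25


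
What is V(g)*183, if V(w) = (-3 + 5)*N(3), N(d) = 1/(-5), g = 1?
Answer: -366/5 ≈ -73.200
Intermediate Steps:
N(d) = -⅕
V(w) = -⅖ (V(w) = (-3 + 5)*(-⅕) = 2*(-⅕) = -⅖)
V(g)*183 = -⅖*183 = -366/5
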